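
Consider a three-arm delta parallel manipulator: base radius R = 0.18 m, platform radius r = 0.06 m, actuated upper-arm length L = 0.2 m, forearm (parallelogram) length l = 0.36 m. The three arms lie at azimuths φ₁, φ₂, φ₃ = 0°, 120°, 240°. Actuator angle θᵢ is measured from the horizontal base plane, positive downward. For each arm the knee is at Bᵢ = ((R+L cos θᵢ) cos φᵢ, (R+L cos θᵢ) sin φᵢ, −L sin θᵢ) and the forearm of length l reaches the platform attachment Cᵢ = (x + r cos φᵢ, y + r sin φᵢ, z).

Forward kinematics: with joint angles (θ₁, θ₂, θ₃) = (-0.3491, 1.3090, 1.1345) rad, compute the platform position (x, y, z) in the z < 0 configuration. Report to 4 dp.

(0.2133, -0.0329, -0.2774)

φ1=0.0°: virtual centre (0.3079, 0.0000, 0.0684), radius l
centre 2 = (0.1718·cos120.0°, 0.1718·sin120.0°, -0.1932) = (-0.0859, 0.1488, -0.1932)
centre 3 = (0.2045·cos240.0°, 0.2045·sin240.0°, -0.1813) = (-0.1023, -0.1771, -0.1813)
|centre ₂|²−|centre ₁|² = -0.0327;  |centre ₃|²−|centre ₁|² = -0.0248
linear system: -0.7876x+0.2975y = -0.0327−-0.5232z; -0.8204x+-0.3542y = -0.0248−-0.4994z
Cramer: x(z) = 0.0362-0.6383z;  y(z) = -0.0139+0.0687z
quadratic in z: (1.4122)z²+(0.2081)z+(-0.0509)=0, √Δ=0.5752 → z ∈ {-0.2774, 0.1300}; z = -0.2774 (taking z<0)
x = 0.2133, y = -0.0329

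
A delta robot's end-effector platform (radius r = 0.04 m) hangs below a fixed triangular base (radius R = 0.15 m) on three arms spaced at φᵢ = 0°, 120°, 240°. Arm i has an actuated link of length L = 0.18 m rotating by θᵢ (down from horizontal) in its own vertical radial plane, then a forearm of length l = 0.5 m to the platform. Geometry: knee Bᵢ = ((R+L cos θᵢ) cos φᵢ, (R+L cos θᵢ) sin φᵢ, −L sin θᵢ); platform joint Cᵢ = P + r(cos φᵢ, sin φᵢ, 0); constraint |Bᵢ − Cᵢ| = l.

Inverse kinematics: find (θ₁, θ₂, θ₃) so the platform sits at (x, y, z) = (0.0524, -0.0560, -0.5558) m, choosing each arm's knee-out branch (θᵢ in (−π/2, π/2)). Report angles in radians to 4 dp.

θ₁ = 0.6108, θ₂ = 0.9597, θ₃ = 0.6979

arm 1 (φ=0.0°): x'=0.0524, y'=-0.0560
  A cos θ + B sin θ = C:  0.0576·cos θ + -0.5558·sin θ = -0.2716
  √(A²+B²)=0.5588;  θ1 = -1.4675+2.0783 ≈ 0.6108
rotate P by −φ2: (-0.0747, -0.0174, -0.5558)
  e−x'=0.1847;  (l²−L²−(e−x')²−y'²−z²)/2L = -0.3492
  θ2 = atan2(B,A) + arccos(C/0.5857) = 0.9597
rotate P by −φ3: (0.0223, 0.0734, -0.5558)
  A=0.0877, B=-0.5558, C=(l²−L²−A²−y'²−z²)/(2L)=-0.2900
  √(A²+B²)=0.5627;  θ3 = -1.4143+2.1122 ≈ 0.6979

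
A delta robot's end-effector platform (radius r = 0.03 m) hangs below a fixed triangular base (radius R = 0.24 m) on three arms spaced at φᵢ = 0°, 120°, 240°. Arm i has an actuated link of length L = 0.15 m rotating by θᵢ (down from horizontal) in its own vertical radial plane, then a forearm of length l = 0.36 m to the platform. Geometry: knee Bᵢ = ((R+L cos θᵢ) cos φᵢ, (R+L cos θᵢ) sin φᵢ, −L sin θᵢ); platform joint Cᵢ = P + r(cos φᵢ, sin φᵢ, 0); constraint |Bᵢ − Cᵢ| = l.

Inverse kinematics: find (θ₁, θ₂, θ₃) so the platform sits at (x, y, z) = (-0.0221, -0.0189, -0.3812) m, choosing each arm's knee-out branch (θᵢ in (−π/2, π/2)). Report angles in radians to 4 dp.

rotate P by −φ1: (-0.0221, -0.0189, -0.3812)
  e−x'=0.2321;  (l²−L²−(e−x')²−y'²−z²)/2L = -0.3081
  θ1 = atan2(B,A) + arccos(C/0.4463) = 1.3090
rotate P by −φ2: (-0.0053, 0.0286, -0.3812)
  A=0.2153, B=-0.3812, C=(l²−L²−A²−y'²−z²)/(2L)=-0.2846
  γ=atan2(-0.3812,0.2153)=-1.0566;  ψ=arccos(-0.6502)=2.2786;  θ2=γ+ψ≈1.2220
φ3=240.0° → target in arm frame (0.0274, -0.0097)
  A=0.1826, B=-0.3812, C=(l²−L²−A²−y'²−z²)/(2L)=-0.2388
  γ=atan2(-0.3812,0.1826)=-1.1241;  ψ=arccos(-0.5650)=2.1712;  θ3=γ+ψ≈1.0471

θ₁ = 1.3090, θ₂ = 1.2220, θ₃ = 1.0471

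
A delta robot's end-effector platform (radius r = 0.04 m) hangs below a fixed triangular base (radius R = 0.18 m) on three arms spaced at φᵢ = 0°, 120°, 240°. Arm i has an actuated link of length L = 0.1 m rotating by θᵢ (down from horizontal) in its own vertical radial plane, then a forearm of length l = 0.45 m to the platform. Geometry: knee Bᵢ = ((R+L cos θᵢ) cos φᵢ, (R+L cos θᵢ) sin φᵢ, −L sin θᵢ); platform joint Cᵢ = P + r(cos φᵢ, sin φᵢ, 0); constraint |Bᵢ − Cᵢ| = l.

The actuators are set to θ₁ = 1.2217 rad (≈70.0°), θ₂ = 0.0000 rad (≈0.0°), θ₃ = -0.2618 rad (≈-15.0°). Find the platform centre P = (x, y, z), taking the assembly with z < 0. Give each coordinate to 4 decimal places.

(-0.1702, -0.0235, -0.3827)

arm 1 at φ=0.0°: e+L cos θ1 = 0.1742;  centre 1 = (0.1742, 0.0000, -0.0940)
φ2=120.0°: virtual centre (-0.1200, 0.2078, 0.0000), radius l
φ3=240.0°: virtual centre (-0.1183, -0.2049, 0.0259), radius l
eliminate P² terms by subtracting sphere 1 from 2 and 3
plane₁₂: -0.5884x+0.4157y+0.1879z = 0.0184
Cramer: x(z) = -0.0306+0.3648z;  y(z) = 0.0010+0.0642z
sphere 1 gives Az²+Bz+C=0 with A=1.1372, B=0.0387, C=-0.1517;  B²−4AC=0.6917;  roots -0.3827, 0.3487;  negative root z = -0.3827
x = -0.1702, y = -0.0235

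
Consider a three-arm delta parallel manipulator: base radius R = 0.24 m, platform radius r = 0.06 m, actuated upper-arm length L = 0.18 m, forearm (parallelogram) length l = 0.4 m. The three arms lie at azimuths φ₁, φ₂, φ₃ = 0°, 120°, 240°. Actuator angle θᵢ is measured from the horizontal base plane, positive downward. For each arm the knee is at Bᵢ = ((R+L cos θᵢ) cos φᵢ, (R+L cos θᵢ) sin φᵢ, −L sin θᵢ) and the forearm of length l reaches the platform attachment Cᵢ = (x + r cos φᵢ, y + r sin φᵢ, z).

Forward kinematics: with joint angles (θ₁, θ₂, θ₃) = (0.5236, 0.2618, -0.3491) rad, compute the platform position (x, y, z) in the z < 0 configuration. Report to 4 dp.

(-0.0450, -0.0355, -0.2068)

arm 1 at φ=0.0°: ρ1 = 0.3359;  S1 = (0.3359, 0.0000, -0.0900)
φ2=120.0°: virtual centre (-0.1769, 0.3065, -0.0466), radius l
S3 = (0.3491·cos240.0°, 0.3491·sin240.0°, 0.0616) = (-0.1746, -0.3024, 0.0616)
|S₂|²−|S₁|² = 0.0065;  |S₃|²−|S₁|² = 0.0048
linear system: -1.0256x+0.6129y = 0.0065−0.0868z; -1.0209x+-0.6047y = 0.0048−0.3031z
Cramer: x(z) = -0.0055+0.1913z;  y(z) = 0.0014+0.1784z
sphere 1 gives Az²+Bz+C=0 with A=1.0684, B=0.0499, C=-0.0354;  B²−4AC=0.1536;  roots -0.2068, 0.1601;  negative root z = -0.2068
x = -0.0450, y = -0.0355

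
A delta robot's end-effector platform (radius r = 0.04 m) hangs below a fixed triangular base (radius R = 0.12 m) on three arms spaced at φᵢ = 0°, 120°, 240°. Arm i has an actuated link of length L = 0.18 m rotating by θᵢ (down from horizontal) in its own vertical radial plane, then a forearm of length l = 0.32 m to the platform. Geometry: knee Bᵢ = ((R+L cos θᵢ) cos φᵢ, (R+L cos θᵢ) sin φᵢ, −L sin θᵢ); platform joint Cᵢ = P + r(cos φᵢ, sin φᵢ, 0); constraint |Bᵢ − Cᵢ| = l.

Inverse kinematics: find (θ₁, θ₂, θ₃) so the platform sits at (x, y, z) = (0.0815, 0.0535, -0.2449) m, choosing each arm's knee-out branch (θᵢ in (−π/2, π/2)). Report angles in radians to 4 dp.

arm 1 (φ=0.0°): x'=0.0815, y'=0.0535
  A cos θ + B sin θ = C:  -0.0015·cos θ + -0.2449·sin θ = 0.0199
  √(A²+B²)=0.2449;  θ1 = -1.5769+1.4895 ≈ -0.0874
φ2=120.0° → target in arm frame (0.0056, -0.0973)
  A cos θ + B sin θ = C:  0.0744·cos θ + -0.2449·sin θ = -0.0139
  √(A²+B²)=0.2560;  θ2 = -1.2758+1.6249 ≈ 0.3492
rotate P by −φ3: (-0.0871, 0.0438, -0.2449)
  A=0.1671, B=-0.2449, C=(l²−L²−A²−y'²−z²)/(2L)=-0.0550
  γ=atan2(-0.2449,0.1671)=-0.9721;  ψ=arccos(-0.1856)=1.7575;  θ3=γ+ψ≈0.7854

θ₁ = -0.0874, θ₂ = 0.3492, θ₃ = 0.7854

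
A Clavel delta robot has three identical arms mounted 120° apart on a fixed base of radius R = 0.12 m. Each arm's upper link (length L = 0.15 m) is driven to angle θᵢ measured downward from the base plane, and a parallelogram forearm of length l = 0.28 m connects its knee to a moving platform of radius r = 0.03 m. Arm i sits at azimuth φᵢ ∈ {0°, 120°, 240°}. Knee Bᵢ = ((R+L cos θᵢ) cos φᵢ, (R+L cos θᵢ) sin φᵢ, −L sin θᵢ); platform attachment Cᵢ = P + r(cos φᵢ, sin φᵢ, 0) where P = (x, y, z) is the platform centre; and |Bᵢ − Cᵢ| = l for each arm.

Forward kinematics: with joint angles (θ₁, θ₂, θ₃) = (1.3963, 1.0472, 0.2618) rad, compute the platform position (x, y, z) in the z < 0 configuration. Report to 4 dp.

centre 1 = (0.1160·cos0.0°, 0.1160·sin0.0°, -0.1477) = (0.1160, 0.0000, -0.1477)
centre 2 = (0.1650·cos120.0°, 0.1650·sin120.0°, -0.1299) = (-0.0825, 0.1429, -0.1299)
centre 3 = (0.2349·cos240.0°, 0.2349·sin240.0°, -0.0388) = (-0.1174, -0.2034, -0.0388)
eliminate P² terms by subtracting sphere 1 from 2 and 3
[-0.3971 0.2858 0.0356]·P = 0.0088;  [-0.4670 -0.4068 0.2178]·P = 0.0214
det = 0.2950;  x = -0.0329+0.2601z,  y = -0.0148+0.2368z
sphere 1 gives Az²+Bz+C=0 with A=1.1237, B=0.2109, C=-0.0342;  B²−4AC=0.1981;  roots -0.2919, 0.1042;  negative root z = -0.2919
x = -0.1088, y = -0.0840

(-0.1088, -0.0840, -0.2919)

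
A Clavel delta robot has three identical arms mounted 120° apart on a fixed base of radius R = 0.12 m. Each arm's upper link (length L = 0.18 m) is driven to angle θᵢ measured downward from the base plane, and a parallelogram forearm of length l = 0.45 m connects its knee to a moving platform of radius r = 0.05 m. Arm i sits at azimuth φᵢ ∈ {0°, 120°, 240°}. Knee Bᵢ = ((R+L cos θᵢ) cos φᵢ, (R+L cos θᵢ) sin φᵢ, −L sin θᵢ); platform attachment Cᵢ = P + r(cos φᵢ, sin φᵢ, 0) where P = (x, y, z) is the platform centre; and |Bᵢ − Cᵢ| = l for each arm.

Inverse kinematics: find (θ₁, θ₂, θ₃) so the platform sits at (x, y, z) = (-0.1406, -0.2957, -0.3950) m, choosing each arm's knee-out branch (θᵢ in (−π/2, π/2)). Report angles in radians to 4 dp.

θ₁ = 1.3088, θ₂ = 1.3962, θ₃ = -0.2619

φ1=0.0° → target in arm frame (-0.1406, -0.2957)
  e−x'=0.2106;  (l²−L²−(e−x')²−y'²−z²)/2L = -0.3270
  √(A²+B²)=0.4476;  θ1 = -1.0810+2.3898 ≈ 1.3088
φ2=120.0° → target in arm frame (-0.1858, 0.2696)
  A cos θ + B sin θ = C:  0.2558·cos θ + -0.3950·sin θ = -0.3446
  √(A²+B²)=0.4706;  θ2 = -0.9961+2.3923 ≈ 1.3962
arm 3 (φ=240.0°): x'=0.3264, y'=0.0261
  e−x'=-0.2564;  (l²−L²−(e−x')²−y'²−z²)/2L = -0.1454
  γ=atan2(-0.3950,-0.2564)=-2.1465;  ψ=arccos(-0.3087)=1.8847;  θ3=γ+ψ≈-0.2619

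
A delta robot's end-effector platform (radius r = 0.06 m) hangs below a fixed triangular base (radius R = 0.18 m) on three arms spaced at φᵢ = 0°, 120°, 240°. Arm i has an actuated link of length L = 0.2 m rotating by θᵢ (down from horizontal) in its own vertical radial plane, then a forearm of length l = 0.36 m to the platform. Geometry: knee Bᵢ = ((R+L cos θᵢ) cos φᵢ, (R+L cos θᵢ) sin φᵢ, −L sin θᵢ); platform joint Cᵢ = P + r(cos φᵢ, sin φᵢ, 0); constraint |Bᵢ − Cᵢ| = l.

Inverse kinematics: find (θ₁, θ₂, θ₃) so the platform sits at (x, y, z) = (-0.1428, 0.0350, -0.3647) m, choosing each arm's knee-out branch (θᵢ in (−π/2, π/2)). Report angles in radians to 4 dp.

θ₁ = 1.3089, θ₂ = 0.4363, θ₃ = 0.6979

arm 1 (φ=0.0°): x'=-0.1428, y'=0.0350
  A cos θ + B sin θ = C:  0.2628·cos θ + -0.3647·sin θ = -0.2842
  √(A²+B²)=0.4495;  θ1 = -0.9464+2.2553 ≈ 1.3089
arm 2 (φ=120.0°): x'=0.1017, y'=0.1062
  A cos θ + B sin θ = C:  0.0183·cos θ + -0.3647·sin θ = -0.1375
  √(A²+B²)=0.3652;  θ2 = -1.5207+1.9570 ≈ 0.4363
φ3=240.0° → target in arm frame (0.0411, -0.1412)
  A=0.0789, B=-0.3647, C=(l²−L²−A²−y'²−z²)/(2L)=-0.1739
  θ3 = atan2(B,A) + arccos(C/0.3731) = 0.6979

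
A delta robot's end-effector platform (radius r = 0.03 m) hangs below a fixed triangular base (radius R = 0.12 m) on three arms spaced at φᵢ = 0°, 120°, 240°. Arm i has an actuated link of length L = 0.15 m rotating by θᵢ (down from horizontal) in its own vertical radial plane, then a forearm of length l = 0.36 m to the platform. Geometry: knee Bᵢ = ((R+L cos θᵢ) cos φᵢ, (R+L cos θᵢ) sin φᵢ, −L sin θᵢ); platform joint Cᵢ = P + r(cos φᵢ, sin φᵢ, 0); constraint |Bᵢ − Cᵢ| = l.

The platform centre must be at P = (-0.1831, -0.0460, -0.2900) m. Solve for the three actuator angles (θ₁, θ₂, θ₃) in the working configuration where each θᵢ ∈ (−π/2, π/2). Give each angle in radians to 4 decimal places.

θ₁ = 1.2214, θ₂ = 0.2619, θ₃ = -0.1749

rotate P by −φ1: (-0.1831, -0.0460, -0.2900)
  A cos θ + B sin θ = C:  0.2731·cos θ + -0.2900·sin θ = -0.1790
  γ=atan2(-0.2900,0.2731)=-0.8154;  ψ=arccos(-0.4493)=2.0368;  θ1=γ+ψ≈1.2214
rotate P by −φ2: (0.0517, 0.1816, -0.2900)
  A=0.0383, B=-0.2900, C=(l²−L²−A²−y'²−z²)/(2L)=-0.0381
  θ2 = atan2(B,A) + arccos(C/0.2925) = 0.2619
arm 3 (φ=240.0°): x'=0.1314, y'=-0.1356
  A cos θ + B sin θ = C:  -0.0414·cos θ + -0.2900·sin θ = 0.0097
  √(A²+B²)=0.2929;  θ3 = -1.7126+1.5377 ≈ -0.1749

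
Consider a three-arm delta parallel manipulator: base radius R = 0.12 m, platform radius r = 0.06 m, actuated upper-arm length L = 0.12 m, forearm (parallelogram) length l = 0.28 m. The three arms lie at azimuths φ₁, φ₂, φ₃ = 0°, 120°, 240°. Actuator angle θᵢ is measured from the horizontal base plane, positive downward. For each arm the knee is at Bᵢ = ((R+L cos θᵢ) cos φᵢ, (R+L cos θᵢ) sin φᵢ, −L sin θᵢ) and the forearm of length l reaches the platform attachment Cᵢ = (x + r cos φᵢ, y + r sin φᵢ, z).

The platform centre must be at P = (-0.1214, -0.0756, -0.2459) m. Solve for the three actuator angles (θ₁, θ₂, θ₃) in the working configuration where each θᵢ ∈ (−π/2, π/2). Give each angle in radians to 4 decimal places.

θ₁ = 1.1345, θ₂ = 0.6105, θ₃ = -0.1747

rotate P by −φ1: (-0.1214, -0.0756, -0.2459)
  A=0.1814, B=-0.2459, C=(l²−L²−A²−y'²−z²)/(2L)=-0.1462
  √(A²+B²)=0.3056;  θ1 = -0.9352+2.0697 ≈ 1.1345
φ2=120.0° → target in arm frame (-0.0048, 0.1429)
  A cos θ + B sin θ = C:  0.0648·cos θ + -0.2459·sin θ = -0.0879
  θ2 = atan2(B,A) + arccos(C/0.2543) = 0.6105
arm 3 (φ=240.0°): x'=0.1262, y'=-0.0673
  e−x'=-0.0662;  (l²−L²−(e−x')²−y'²−z²)/2L = -0.0224
  γ=atan2(-0.2459,-0.0662)=-1.8337;  ψ=arccos(-0.0880)=1.6589;  θ3=γ+ψ≈-0.1747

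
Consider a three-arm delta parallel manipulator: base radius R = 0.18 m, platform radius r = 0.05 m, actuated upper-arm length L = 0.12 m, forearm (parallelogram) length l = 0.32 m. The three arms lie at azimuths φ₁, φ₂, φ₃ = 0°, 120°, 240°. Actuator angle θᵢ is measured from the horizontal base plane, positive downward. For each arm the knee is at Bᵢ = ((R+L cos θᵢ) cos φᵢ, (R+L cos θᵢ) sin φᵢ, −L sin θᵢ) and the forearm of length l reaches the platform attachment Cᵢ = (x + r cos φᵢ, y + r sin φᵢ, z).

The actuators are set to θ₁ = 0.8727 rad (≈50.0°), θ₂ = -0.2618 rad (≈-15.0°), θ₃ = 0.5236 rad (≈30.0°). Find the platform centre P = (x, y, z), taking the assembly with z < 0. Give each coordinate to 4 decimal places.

φ1=0.0°: virtual centre (0.2071, 0.0000, -0.0919), radius l
φ2=120.0°: virtual centre (-0.1230, 0.2130, 0.0311), radius l
S3 = (0.2339·cos240.0°, 0.2339·sin240.0°, -0.0600) = (-0.1170, -0.2026, -0.0600)
subtract pairs → two planes through P
plane₁₂: -0.6602x+0.4259y+0.2460z = 0.0101
Cramer: x(z) = -0.0130+0.2334z;  y(z) = 0.0036-0.2158z
quadratic in z: (1.1010)z²+(0.0796)z+(-0.0455)=0, √Δ=0.4546 → z ∈ {-0.2426, 0.1703}; z = -0.2426 (taking z<0)
x = -0.0696, y = 0.0559

(-0.0696, 0.0559, -0.2426)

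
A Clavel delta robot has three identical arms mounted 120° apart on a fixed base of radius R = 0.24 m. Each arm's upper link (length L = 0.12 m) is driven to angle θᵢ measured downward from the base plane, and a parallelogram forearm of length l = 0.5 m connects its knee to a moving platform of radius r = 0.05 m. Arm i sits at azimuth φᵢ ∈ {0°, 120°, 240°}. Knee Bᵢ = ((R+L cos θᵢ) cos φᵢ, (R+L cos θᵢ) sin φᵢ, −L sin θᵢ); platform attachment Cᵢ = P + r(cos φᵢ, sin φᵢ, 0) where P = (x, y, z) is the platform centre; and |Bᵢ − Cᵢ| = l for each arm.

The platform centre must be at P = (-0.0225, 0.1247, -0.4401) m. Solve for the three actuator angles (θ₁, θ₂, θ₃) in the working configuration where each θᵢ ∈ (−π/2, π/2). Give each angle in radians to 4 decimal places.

φ1=0.0° → target in arm frame (-0.0225, 0.1247)
  A=0.2125, B=-0.4401, C=(l²−L²−A²−y'²−z²)/(2L)=-0.0783
  θ1 = atan2(B,A) + arccos(C/0.4887) = 0.6108
φ2=120.0° → target in arm frame (0.1192, -0.0429)
  e−x'=0.0708;  (l²−L²−(e−x')²−y'²−z²)/2L = 0.1461
  θ2 = atan2(B,A) + arccos(C/0.4458) = -0.1746
rotate P by −φ3: (-0.0967, -0.0818, -0.4401)
  A cos θ + B sin θ = C:  0.2867·cos θ + -0.4401·sin θ = -0.1959
  √(A²+B²)=0.5253;  θ3 = -0.9933+1.9529 ≈ 0.9596

θ₁ = 0.6108, θ₂ = -0.1746, θ₃ = 0.9596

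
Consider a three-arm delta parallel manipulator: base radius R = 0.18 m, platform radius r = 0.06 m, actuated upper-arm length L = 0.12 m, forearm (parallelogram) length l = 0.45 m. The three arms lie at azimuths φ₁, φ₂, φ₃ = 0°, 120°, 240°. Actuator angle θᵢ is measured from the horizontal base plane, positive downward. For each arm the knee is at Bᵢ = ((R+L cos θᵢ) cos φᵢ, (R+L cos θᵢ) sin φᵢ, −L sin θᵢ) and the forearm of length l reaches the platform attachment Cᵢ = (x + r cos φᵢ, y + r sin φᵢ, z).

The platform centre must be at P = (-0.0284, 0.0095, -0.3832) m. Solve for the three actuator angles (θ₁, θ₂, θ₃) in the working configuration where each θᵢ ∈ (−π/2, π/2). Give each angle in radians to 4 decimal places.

φ1=0.0° → target in arm frame (-0.0284, 0.0095)
  e−x'=0.1484;  (l²−L²−(e−x')²−y'²−z²)/2L = 0.0798
  θ1 = atan2(B,A) + arccos(C/0.4109) = 0.1741
φ2=120.0° → target in arm frame (0.0224, 0.0198)
  A=0.0976, B=-0.3832, C=(l²−L²−A²−y'²−z²)/(2L)=0.1306
  √(A²+B²)=0.3954;  θ2 = -1.3215+1.2342 ≈ -0.0873
arm 3 (φ=240.0°): x'=0.0060, y'=-0.0293
  A=0.1140, B=-0.3832, C=(l²−L²−A²−y'²−z²)/(2L)=0.1141
  √(A²+B²)=0.3998;  θ3 = -1.2816+1.2813 ≈ -0.0003

θ₁ = 0.1741, θ₂ = -0.0873, θ₃ = -0.0003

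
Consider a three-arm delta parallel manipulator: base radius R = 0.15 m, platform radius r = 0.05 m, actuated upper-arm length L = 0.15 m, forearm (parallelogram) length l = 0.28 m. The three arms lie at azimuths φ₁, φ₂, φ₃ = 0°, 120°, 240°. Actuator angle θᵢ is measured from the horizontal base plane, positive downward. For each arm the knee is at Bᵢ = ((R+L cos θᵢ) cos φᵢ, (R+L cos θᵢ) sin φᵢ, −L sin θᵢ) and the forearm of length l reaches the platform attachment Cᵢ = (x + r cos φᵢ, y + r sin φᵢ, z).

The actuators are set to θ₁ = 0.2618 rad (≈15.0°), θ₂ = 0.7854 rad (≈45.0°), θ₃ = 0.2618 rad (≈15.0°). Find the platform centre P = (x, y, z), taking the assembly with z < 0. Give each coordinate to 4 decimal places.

(0.0273, -0.0472, -0.2085)

centre 1 = (0.2449·cos0.0°, 0.2449·sin0.0°, -0.0388) = (0.2449, 0.0000, -0.0388)
arm 2 at φ=120.0°: (R−r)+L cos θ2 = 0.2061;  centre 2 = (-0.1030, 0.1785, -0.1061)
centre 3 = (0.2449·cos240.0°, 0.2449·sin240.0°, -0.0388) = (-0.1224, -0.2121, -0.0388)
|centre ₂|²−|centre ₁|² = -0.0078;  |centre ₃|²−|centre ₁|² = 0.0000
plane₁₂: -0.6958x+0.3569y+-0.1345z = -0.0078
det = 0.5574;  x = 0.0059+-0.1023z,  y = -0.0102+0.1773z
quadratic in z: (1.0419)z²+(0.1229)z+(-0.0197)=0, √Δ=0.3116 → z ∈ {-0.2085, 0.0906}; z = -0.2085 (taking z<0)
x = 0.0273, y = -0.0472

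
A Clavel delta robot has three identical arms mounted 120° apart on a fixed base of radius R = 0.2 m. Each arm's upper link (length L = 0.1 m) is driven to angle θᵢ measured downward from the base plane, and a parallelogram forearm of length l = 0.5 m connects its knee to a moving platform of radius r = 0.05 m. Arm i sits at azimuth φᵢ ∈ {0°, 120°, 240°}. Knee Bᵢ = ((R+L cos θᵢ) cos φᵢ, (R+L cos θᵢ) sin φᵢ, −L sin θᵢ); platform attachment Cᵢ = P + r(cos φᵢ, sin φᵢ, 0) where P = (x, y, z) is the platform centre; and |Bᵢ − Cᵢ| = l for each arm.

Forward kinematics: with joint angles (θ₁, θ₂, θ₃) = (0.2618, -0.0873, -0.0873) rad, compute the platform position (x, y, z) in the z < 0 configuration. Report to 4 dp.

O1 = (0.2466·cos0.0°, 0.2466·sin0.0°, -0.0259) = (0.2466, 0.0000, -0.0259)
φ2=120.0°: virtual centre (-0.1248, 0.2162, 0.0087), radius l
φ3=240.0°: virtual centre (-0.1248, -0.2162, 0.0087), radius l
subtract pairs → two planes through P
[-0.7428 0.4324 0.0692]·P = 0.0009;  [-0.7428 -0.4324 0.0692]·P = 0.0009
det = 0.6423;  x = -0.0012+0.0932z,  y = 0.0000+0.0000z
into |P−O₁|² = l²: 1.0087z² + 0.0056z + -0.1879 = 0;  Δ = 0.7582;  z = -0.4344 or 0.4289 → z<0 root = -0.4344
x = -0.0417, y = 0.0000

(-0.0417, 0.0000, -0.4344)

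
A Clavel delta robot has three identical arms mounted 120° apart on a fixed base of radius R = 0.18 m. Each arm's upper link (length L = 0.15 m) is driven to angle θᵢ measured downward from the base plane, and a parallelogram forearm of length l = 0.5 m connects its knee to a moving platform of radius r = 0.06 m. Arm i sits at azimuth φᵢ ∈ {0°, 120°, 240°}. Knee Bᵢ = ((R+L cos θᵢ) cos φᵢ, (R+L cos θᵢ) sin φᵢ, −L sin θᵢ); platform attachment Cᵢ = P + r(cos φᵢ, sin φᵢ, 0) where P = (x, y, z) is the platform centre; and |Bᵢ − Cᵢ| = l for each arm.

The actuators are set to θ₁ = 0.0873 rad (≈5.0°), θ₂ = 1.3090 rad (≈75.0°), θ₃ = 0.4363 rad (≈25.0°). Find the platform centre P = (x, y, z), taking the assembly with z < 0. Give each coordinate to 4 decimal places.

S1 = (0.2694·cos0.0°, 0.2694·sin0.0°, -0.0131) = (0.2694, 0.0000, -0.0131)
φ2=120.0°: virtual centre (-0.0794, 0.1375, -0.1449), radius l
φ3=240.0°: virtual centre (-0.1280, -0.2217, -0.0634), radius l
|S₂|²−|S₁|² = -0.0265;  |S₃|²−|S₁|² = -0.0032
[-0.6977 0.2751 -0.2636]·P = -0.0265;  [-0.7948 -0.4433 -0.1006]·P = -0.0032
Cramer: x(z) = 0.0240-0.2738z;  y(z) = -0.0357+0.2639z
into |P−S₁|² = l²: 1.1446z² + 0.1417z + -0.1883 = 0;  Δ = 0.8822;  z = -0.4722 or 0.3484 → z<0 root = -0.4722
x = 0.1533, y = -0.1603

(0.1533, -0.1603, -0.4722)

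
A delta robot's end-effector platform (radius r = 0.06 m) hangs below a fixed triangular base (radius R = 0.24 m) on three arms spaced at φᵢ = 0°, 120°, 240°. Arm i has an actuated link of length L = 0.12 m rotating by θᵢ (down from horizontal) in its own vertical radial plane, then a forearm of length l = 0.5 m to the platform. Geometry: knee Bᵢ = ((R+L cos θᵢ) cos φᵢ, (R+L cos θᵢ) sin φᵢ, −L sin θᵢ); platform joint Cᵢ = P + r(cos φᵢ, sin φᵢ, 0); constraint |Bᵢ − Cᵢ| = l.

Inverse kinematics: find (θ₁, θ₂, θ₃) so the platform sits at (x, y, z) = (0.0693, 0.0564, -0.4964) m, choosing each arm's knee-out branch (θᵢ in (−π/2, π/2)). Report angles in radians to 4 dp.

θ₁ = 0.4361, θ₂ = 0.6981, θ₃ = 1.1345

rotate P by −φ1: (0.0693, 0.0564, -0.4964)
  e−x'=0.1107;  (l²−L²−(e−x')²−y'²−z²)/2L = -0.1094
  √(A²+B²)=0.5086;  θ1 = -1.3514+1.7875 ≈ 0.4361
rotate P by −φ2: (0.0142, -0.0882, -0.4964)
  e−x'=0.1658;  (l²−L²−(e−x')²−y'²−z²)/2L = -0.1920
  γ=atan2(-0.4964,0.1658)=-1.2484;  ψ=arccos(-0.3669)=1.9465;  θ2=γ+ψ≈0.6981
arm 3 (φ=240.0°): x'=-0.0835, y'=0.0318
  A cos θ + B sin θ = C:  0.2635·cos θ + -0.4964·sin θ = -0.3386
  γ=atan2(-0.4964,0.2635)=-1.0828;  ψ=arccos(-0.6024)=2.2173;  θ3=γ+ψ≈1.1345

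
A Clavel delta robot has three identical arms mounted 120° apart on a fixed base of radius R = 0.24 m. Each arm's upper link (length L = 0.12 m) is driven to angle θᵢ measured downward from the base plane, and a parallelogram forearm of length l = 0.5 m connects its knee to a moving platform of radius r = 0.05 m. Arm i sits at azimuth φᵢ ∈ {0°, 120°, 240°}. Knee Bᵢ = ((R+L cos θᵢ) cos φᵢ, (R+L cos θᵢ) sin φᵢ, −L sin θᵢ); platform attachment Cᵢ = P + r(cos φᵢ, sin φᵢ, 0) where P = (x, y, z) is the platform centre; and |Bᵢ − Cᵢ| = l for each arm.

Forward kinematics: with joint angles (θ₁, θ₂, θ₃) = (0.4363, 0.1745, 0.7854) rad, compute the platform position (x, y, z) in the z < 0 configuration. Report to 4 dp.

(0.0075, 0.0700, -0.4511)

arm 1 at φ=0.0°: e+L cos θ1 = 0.2988;  centre 1 = (0.2988, 0.0000, -0.0507)
φ2=120.0°: virtual centre (-0.1541, 0.2669, -0.0208), radius l
centre 3 = (0.2749·cos240.0°, 0.2749·sin240.0°, -0.0849) = (-0.1374, -0.2380, -0.0849)
|centre ₂|²−|centre ₁|² = 0.0036;  |centre ₃|²−|centre ₁|² = -0.0091
[-0.9057 0.5338 0.0598]·P = 0.0036;  [-0.8724 -0.4761 -0.0683]·P = -0.0091
Cramer: x(z) = 0.0035-0.0089z;  y(z) = 0.0127-0.1271z
into |P−centre ₁|² = l²: 1.0162z² + 0.1035z + -0.1601 = 0;  Δ = 0.6615;  z = -0.4511 or 0.3493 → z<0 root = -0.4511
x = 0.0075, y = 0.0700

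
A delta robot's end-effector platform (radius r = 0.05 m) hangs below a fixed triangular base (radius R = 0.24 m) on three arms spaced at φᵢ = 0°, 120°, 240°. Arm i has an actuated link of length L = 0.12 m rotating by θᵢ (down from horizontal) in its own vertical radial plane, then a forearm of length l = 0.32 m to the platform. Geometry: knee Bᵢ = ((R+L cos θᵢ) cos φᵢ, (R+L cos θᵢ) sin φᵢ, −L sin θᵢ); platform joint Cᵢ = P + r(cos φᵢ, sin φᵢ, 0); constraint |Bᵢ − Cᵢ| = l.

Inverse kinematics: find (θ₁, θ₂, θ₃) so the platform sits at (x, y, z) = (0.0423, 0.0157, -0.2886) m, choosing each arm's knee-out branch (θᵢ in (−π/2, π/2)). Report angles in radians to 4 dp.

θ₁ = 0.6979, θ₂ = 1.0474, θ₃ = 1.2216

arm 1 (φ=0.0°): x'=0.0423, y'=0.0157
  e−x'=0.1477;  (l²−L²−(e−x')²−y'²−z²)/2L = -0.0723
  θ1 = atan2(B,A) + arccos(C/0.3242) = 0.6979
φ2=120.0° → target in arm frame (-0.0076, -0.0445)
  e−x'=0.1976;  (l²−L²−(e−x')²−y'²−z²)/2L = -0.1512
  γ=atan2(-0.2886,0.1976)=-0.9705;  ψ=arccos(-0.4324)=2.0180;  θ2=γ+ψ≈1.0474
arm 3 (φ=240.0°): x'=-0.0347, y'=0.0288
  A cos θ + B sin θ = C:  0.2247·cos θ + -0.2886·sin θ = -0.1943
  γ=atan2(-0.2886,0.2247)=-0.9091;  ψ=arccos(-0.5312)=2.1308;  θ3=γ+ψ≈1.2216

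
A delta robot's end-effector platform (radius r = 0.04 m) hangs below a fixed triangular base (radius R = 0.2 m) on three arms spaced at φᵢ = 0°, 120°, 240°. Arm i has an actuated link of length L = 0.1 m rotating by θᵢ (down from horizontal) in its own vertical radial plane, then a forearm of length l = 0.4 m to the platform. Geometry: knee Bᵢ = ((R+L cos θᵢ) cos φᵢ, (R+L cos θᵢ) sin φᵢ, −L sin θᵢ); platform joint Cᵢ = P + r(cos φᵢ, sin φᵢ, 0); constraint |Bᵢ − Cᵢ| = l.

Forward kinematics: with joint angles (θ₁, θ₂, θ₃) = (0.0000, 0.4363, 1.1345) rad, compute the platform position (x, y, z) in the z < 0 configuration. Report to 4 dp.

φ1=0.0°: virtual centre (0.2600, 0.0000, 0.0000), radius l
arm 2 at φ=120.0°: (R−r)+L cos θ2 = 0.2506;  S2 = (-0.1253, 0.2171, -0.0423)
arm 3 at φ=240.0°: (R−r)+L cos θ3 = 0.2023;  S3 = (-0.1011, -0.1752, -0.0906)
eliminate P² terms by subtracting sphere 1 from 2 and 3
plane₁₂: -0.7706x+0.4341y+-0.0845z = -0.0030
det = 0.5835;  x = 0.0155+-0.1856z,  y = 0.0207+-0.1348z
into |P−S₁|² = l²: 1.0526z² + 0.0852z + -0.0998 = 0;  Δ = 0.4275;  z = -0.3510 or 0.2701 → z<0 root = -0.3510
x = 0.0807, y = 0.0680

(0.0807, 0.0680, -0.3510)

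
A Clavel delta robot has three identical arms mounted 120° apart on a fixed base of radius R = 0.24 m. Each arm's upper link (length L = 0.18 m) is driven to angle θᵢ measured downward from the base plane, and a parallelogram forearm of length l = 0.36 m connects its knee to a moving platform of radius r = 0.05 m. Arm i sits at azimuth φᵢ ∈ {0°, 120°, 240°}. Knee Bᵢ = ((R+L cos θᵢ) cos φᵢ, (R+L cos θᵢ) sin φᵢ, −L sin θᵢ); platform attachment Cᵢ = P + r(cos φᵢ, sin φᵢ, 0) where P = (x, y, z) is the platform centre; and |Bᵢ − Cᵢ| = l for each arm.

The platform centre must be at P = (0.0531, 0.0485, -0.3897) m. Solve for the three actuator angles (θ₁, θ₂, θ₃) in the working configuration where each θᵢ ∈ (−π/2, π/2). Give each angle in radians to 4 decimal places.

arm 1 (φ=0.0°): x'=0.0531, y'=0.0485
  e−x'=0.1369;  (l²−L²−(e−x')²−y'²−z²)/2L = -0.2104
  θ1 = atan2(B,A) + arccos(C/0.4130) = 0.8724
rotate P by −φ2: (0.0155, -0.0702, -0.3897)
  A cos θ + B sin θ = C:  0.1745·cos θ + -0.3897·sin θ = -0.2502
  √(A²+B²)=0.4270;  θ2 = -1.1497+2.1968 ≈ 1.0471
arm 3 (φ=240.0°): x'=-0.0686, y'=0.0217
  A cos θ + B sin θ = C:  0.2586·cos θ + -0.3897·sin θ = -0.3389
  γ=atan2(-0.3897,0.2586)=-0.9850;  ψ=arccos(-0.7246)=2.3812;  θ3=γ+ψ≈1.3962

θ₁ = 0.8724, θ₂ = 1.0471, θ₃ = 1.3962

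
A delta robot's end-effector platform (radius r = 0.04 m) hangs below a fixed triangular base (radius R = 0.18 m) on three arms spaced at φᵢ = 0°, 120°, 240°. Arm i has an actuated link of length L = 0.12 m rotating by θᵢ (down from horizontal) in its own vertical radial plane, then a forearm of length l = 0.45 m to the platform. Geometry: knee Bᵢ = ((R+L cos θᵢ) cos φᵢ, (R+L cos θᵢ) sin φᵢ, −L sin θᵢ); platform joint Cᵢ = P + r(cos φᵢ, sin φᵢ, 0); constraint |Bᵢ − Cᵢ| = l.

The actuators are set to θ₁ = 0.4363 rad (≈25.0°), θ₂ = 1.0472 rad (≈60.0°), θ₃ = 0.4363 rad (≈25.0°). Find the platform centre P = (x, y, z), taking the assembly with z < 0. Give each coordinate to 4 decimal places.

(0.0470, -0.0814, -0.4446)

O1 = (0.2488·cos0.0°, 0.2488·sin0.0°, -0.0507) = (0.2488, 0.0000, -0.0507)
arm 2 at φ=120.0°: (R−r)+L cos θ2 = 0.2000;  O2 = (-0.1000, 0.1732, -0.1039)
arm 3 at φ=240.0°: (R−r)+L cos θ3 = 0.2488;  O3 = (-0.1244, -0.2154, -0.0507)
subtract pairs → two planes through P
[-0.6975 0.3464 -0.1064]·P = -0.0137;  [-0.7463 -0.4309 0.0000]·P = 0.0000
det = 0.5591;  x = 0.0105+-0.0820z,  y = -0.0182+0.1421z
into |P−O₁|² = l²: 1.0269z² + 0.1353z + -0.1428 = 0;  Δ = 0.6050;  z = -0.4446 or 0.3128 → z<0 root = -0.4446
x = 0.0470, y = -0.0814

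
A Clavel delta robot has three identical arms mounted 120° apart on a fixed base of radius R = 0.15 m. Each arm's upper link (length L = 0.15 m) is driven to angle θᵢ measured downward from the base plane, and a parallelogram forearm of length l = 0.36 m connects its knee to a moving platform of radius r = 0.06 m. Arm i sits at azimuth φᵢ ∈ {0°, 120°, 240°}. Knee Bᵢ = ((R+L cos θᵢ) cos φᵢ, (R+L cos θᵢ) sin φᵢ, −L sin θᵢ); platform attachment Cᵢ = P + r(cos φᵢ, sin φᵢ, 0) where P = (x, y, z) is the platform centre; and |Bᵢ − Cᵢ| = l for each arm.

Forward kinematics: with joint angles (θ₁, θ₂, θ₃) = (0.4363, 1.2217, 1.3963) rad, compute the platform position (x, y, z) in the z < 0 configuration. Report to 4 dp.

(0.1465, 0.0311, -0.4131)

arm 1 at φ=0.0°: e+L cos θ1 = 0.2259;  centre 1 = (0.2259, 0.0000, -0.0634)
arm 2 at φ=120.0°: e+L cos θ2 = 0.1413;  centre 2 = (-0.0707, 0.1224, -0.1410)
φ3=240.0°: virtual centre (-0.0580, -0.1005, -0.1477), radius l
|centre ₂|²−|centre ₁|² = -0.0152;  |centre ₃|²−|centre ₁|² = -0.0198
linear system: -0.5932x+0.2448y = -0.0152−-0.1551z; -0.5679x+-0.2010y = -0.0198−-0.1687z
det = 0.2582;  x = 0.0306+-0.2806z,  y = 0.0119+-0.0463z
sphere 1 gives Az²+Bz+C=0 with A=1.0809, B=0.2353, C=-0.0873;  B²−4AC=0.4327;  roots -0.4131, 0.1955;  negative root z = -0.4131
x = 0.1465, y = 0.0311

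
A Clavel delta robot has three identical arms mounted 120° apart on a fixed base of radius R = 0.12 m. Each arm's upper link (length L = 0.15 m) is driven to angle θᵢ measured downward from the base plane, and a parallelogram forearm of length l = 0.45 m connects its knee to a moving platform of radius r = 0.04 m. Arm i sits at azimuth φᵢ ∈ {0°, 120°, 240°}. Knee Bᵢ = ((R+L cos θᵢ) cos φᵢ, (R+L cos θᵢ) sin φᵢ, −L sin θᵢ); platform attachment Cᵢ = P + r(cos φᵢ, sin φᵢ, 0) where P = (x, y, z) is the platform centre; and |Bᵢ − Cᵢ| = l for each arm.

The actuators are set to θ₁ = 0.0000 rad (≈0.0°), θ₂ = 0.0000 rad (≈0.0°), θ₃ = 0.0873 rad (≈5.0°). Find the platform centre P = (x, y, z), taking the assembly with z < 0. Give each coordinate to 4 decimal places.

(0.0075, 0.0130, -0.3909)

arm 1 at φ=0.0°: e+L cos θ1 = 0.2300;  S1 = (0.2300, 0.0000, 0.0000)
S2 = (0.2300·cos120.0°, 0.2300·sin120.0°, 0.0000) = (-0.1150, 0.1992, 0.0000)
φ3=240.0°: virtual centre (-0.1147, -0.1987, -0.0131), radius l
|S₂|²−|S₁|² = 0.0000;  |S₃|²−|S₁|² = -0.0001
[-0.6900 0.3984 0.0000]·P = 0.0000;  [-0.6894 -0.3974 -0.0262]·P = -0.0001
Cramer: x(z) = 0.0001-0.0190z;  y(z) = 0.0001-0.0329z
sphere 1 gives Az²+Bz+C=0 with A=1.0014, B=0.0087, C=-0.1496;  B²−4AC=0.5995;  roots -0.3909, 0.3822;  negative root z = -0.3909
x = 0.0075, y = 0.0130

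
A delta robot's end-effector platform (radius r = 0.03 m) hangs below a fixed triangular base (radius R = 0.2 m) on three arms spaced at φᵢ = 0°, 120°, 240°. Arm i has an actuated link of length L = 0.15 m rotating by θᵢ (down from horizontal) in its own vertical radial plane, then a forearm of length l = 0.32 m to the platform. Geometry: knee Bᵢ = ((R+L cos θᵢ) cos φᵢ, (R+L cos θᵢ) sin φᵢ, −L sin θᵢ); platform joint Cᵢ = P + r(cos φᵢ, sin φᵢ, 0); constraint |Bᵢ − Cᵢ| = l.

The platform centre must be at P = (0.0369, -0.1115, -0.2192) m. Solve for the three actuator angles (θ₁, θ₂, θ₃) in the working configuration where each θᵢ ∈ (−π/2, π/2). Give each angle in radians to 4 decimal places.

rotate P by −φ1: (0.0369, -0.1115, -0.2192)
  e−x'=0.1331;  (l²−L²−(e−x')²−y'²−z²)/2L = 0.0057
  √(A²+B²)=0.2564;  θ1 = -1.0251+1.5487 ≈ 0.5236
φ2=120.0° → target in arm frame (-0.1150, 0.0238)
  A=0.2850, B=-0.2192, C=(l²−L²−A²−y'²−z²)/(2L)=-0.1665
  γ=atan2(-0.2192,0.2850)=-0.6556;  ψ=arccos(-0.4630)=2.0522;  θ2=γ+ψ≈1.3966
φ3=240.0° → target in arm frame (0.0781, 0.0877)
  A cos θ + B sin θ = C:  0.0919·cos θ + -0.2192·sin θ = 0.0524
  √(A²+B²)=0.2377;  θ3 = -1.1739+1.3486 ≈ 0.1747

θ₁ = 0.5236, θ₂ = 1.3966, θ₃ = 0.1747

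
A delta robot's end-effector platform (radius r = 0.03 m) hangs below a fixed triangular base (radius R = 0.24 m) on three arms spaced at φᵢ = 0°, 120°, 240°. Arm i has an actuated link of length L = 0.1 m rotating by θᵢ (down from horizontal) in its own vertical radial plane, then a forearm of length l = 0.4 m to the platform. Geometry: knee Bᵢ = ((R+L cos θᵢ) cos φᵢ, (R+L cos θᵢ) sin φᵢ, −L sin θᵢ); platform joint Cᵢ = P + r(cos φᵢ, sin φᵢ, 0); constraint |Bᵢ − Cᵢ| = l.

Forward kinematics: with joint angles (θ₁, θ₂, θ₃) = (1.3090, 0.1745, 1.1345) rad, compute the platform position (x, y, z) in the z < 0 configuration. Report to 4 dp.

(-0.0602, 0.0744, -0.3550)

arm 1 at φ=0.0°: e+L cos θ1 = 0.2359;  centre 1 = (0.2359, 0.0000, -0.0966)
φ2=120.0°: virtual centre (-0.1542, 0.2672, -0.0174), radius l
arm 3 at φ=240.0°: e+L cos θ3 = 0.2523;  centre 3 = (-0.1261, -0.2185, -0.0906)
eliminate P² terms by subtracting sphere 1 from 2 and 3
linear system: -0.7802x+0.5343y = 0.0305−0.1585z; -0.7240x+-0.4369y = 0.0069−0.0119z
Cramer: x(z) = -0.0234+0.1039z;  y(z) = 0.0230-0.1449z
quadratic in z: (1.0318)z²+(0.1327)z+(-0.0829)=0, √Δ=0.5999 → z ∈ {-0.3550, 0.2264}; z = -0.3550 (taking z<0)
x = -0.0602, y = 0.0744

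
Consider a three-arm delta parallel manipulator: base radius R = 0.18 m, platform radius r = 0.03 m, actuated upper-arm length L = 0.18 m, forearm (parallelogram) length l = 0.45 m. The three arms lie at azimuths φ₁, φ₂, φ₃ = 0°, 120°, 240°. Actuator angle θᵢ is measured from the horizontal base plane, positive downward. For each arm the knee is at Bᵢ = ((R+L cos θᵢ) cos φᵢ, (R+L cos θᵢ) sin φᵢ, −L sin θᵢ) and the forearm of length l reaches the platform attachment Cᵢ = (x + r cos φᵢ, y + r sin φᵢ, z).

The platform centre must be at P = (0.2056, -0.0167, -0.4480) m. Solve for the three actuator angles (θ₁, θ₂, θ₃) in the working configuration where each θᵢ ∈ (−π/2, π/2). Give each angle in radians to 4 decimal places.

θ₁ = 0.0871, θ₂ = 1.3086, θ₃ = 1.2213

arm 1 (φ=0.0°): x'=0.2056, y'=-0.0167
  A=-0.0556, B=-0.4480, C=(l²−L²−A²−y'²−z²)/(2L)=-0.0944
  γ=atan2(-0.4480,-0.0556)=-1.6943;  ψ=arccos(-0.2091)=1.7814;  θ1=γ+ψ≈0.0871
arm 2 (φ=120.0°): x'=-0.1173, y'=-0.1697
  A=0.2673, B=-0.4480, C=(l²−L²−A²−y'²−z²)/(2L)=-0.3634
  γ=atan2(-0.4480,0.2673)=-1.0329;  ψ=arccos(-0.6967)=2.3415;  θ2=γ+ψ≈1.3086
φ3=240.0° → target in arm frame (-0.0883, 0.1864)
  A=0.2383, B=-0.4480, C=(l²−L²−A²−y'²−z²)/(2L)=-0.3393
  θ3 = atan2(B,A) + arccos(C/0.5075) = 1.2213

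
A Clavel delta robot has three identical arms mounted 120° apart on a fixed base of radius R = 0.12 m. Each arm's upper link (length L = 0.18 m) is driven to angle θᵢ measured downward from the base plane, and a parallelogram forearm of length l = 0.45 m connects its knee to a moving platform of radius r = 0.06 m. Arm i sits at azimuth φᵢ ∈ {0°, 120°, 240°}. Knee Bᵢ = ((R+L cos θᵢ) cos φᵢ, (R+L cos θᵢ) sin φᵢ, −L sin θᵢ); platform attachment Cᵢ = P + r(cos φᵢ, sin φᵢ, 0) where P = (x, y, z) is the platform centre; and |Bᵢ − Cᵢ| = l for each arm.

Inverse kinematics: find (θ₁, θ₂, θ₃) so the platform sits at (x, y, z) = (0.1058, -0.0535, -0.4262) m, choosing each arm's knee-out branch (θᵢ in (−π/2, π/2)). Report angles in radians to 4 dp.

θ₁ = 0.0001, θ₂ = 0.6113, θ₃ = 0.3493

rotate P by −φ1: (0.1058, -0.0535, -0.4262)
  A cos θ + B sin θ = C:  -0.0458·cos θ + -0.4262·sin θ = -0.0459
  √(A²+B²)=0.4287;  θ1 = -1.6778+1.6780 ≈ 0.0001
φ2=120.0° → target in arm frame (-0.0992, -0.0649)
  A cos θ + B sin θ = C:  0.1592·cos θ + -0.4262·sin θ = -0.1142
  √(A²+B²)=0.4550;  θ2 = -1.2132+1.8245 ≈ 0.6113
φ3=240.0° → target in arm frame (-0.0066, 0.1184)
  A=0.0666, B=-0.4262, C=(l²−L²−A²−y'²−z²)/(2L)=-0.0833
  √(A²+B²)=0.4314;  θ3 = -1.4159+1.7651 ≈ 0.3493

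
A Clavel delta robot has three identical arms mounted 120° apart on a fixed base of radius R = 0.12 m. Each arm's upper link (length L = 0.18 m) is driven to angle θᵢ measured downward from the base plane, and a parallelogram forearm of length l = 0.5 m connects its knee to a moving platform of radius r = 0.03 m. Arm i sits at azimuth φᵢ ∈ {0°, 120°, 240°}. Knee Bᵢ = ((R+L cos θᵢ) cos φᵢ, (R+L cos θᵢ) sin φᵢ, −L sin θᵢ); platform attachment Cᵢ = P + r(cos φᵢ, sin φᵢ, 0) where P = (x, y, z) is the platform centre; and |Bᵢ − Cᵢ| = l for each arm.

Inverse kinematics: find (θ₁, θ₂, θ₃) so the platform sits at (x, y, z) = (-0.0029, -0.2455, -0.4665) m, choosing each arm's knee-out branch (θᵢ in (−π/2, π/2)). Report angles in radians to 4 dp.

rotate P by −φ1: (-0.0029, -0.2455, -0.4665)
  A cos θ + B sin θ = C:  0.0929·cos θ + -0.4665·sin θ = -0.1915
  γ=atan2(-0.4665,0.0929)=-1.3742;  ψ=arccos(-0.4025)=1.9850;  θ1=γ+ψ≈0.6108
φ2=120.0° → target in arm frame (-0.2112, 0.1253)
  A=0.3012, B=-0.4665, C=(l²−L²−A²−y'²−z²)/(2L)=-0.2956
  θ2 = atan2(B,A) + arccos(C/0.5553) = 1.1346
arm 3 (φ=240.0°): x'=0.2141, y'=0.1202
  A cos θ + B sin θ = C:  -0.1241·cos θ + -0.4665·sin θ = -0.0830
  γ=atan2(-0.4665,-0.1241)=-1.8307;  ψ=arccos(-0.1719)=1.7435;  θ3=γ+ψ≈-0.0872

θ₁ = 0.6108, θ₂ = 1.1346, θ₃ = -0.0872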